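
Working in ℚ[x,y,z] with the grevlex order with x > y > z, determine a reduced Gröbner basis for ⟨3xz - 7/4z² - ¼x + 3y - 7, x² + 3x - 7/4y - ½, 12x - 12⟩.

G = {z² - 12/7z + 5/7, x - 1, y - 2}

f_1 = 3xz - 7/4z² - ¼x + 3y - 7, LT = xz.
f_2 = x² + 3x - 7/4y - ½, LT = x².
f_3 = 12x - 12, LT = x.

S(f_1,f_2): lcm = x²z. S = -7/12xz² - 1/12x² + xy - 3xz + 7/4yz - 7/3x + ½z.
  reduce S modulo (f_1, f_2, f_3):
  remainder -49/144z³ + 7/3yz - 3073/1728z² + 281/72y - 31/36z - 16403/1728 ≠ 0; add g_4 = -49/144z³ + 7/3yz - 3073/1728z² + 281/72y - 31/36z - 16403/1728 to the basis.

S(f_1,f_3): lcm = xz. S = -7/12z² - 1/12x + y + z - 7/3.
  reduce S modulo (f_1, f_2, f_3, g_4):
  remainder -7/12z² + y + z - 29/12 ≠ 0; add g_5 = -7/12z² + y + z - 29/12 to the basis.

S(f_2,f_3): lcm = x². S = 4x - 7/4y - ½.
  reduce S modulo (f_1, f_2, f_3, g_4, g_5):
  remainder -7/4y + 7/2 ≠ 0; add g_6 = -7/4y + 7/2 to the basis.

The other S-polynomials (S(f_1,g_4), S(f_2,g_4), S(f_3,g_4), S(f_1,g_5), S(f_2,g_5), S(f_3,g_5), S(g_4,g_5), S(f_1,g_6), S(f_2,g_6), S(f_3,g_6), S(g_4,g_6), S(g_5,g_6)) all reduce to 0 modulo the current basis, so we have a Gröbner basis.
Inter-reduce: drop elements whose leading term is divisible by another's, tail-reduce, and make monic.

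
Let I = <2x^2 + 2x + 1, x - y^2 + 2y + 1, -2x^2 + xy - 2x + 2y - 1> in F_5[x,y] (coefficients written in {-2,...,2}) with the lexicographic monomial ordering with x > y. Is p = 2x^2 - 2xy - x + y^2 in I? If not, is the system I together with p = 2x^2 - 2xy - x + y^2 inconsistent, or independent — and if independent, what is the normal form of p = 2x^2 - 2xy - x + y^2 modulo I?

2x^2 - 2xy - x + y^2 is independent of I; its normal form modulo I is y - 1.

First compute the reduced Gröbner basis of I by Buchberger's algorithm.
f_1 = 2x^2 + 2x + 1, LT = x^2.
f_2 = x - y^2 + 2y + 1, LT = x.
f_3 = -2x^2 + xy - 2x + 2y - 1, LT = x^2.

S(f_1,f_2): lcm = x^2. S = xy^2 - 2xy - 2.
  leading term xy^2: subtract (y^2)·f_2 from xy^2 - 2xy - 2 → -2xy + y^4 - 2y^3 - y^2 - 2
  leading term xy: subtract (-2y)·f_2 from -2xy + y^4 - 2y^3 - y^2 - 2 → y^4 + y^3 - 2y^2 + 2y - 2
  leading term y^4: no divisor's leading term divides it; move y^4 to the remainder.
  leading term y^3: no divisor's leading term divides it; move y^3 to the remainder.
  leading term y^2: no divisor's leading term divides it; move -2y^2 to the remainder.
  leading term y: no divisor's leading term divides it; move 2y to the remainder.
  leading term 1: no divisor's leading term divides it; move -2 to the remainder.
  remainder y^4 + y^3 - 2y^2 + 2y - 2 ≠ 0; add h_4 = y^4 + y^3 - 2y^2 + 2y - 2 to the basis.

S(f_1,f_3): lcm = x^2. S = -2xy + y.
  leading term xy: subtract (-2y)·f_2 from -2xy + y → -2y^3 - y^2 - 2y
  leading term y^3: no divisor's leading term divides it; move -2y^3 to the remainder.
  leading term y^2: no divisor's leading term divides it; move -y^2 to the remainder.
  leading term y: no divisor's leading term divides it; move -2y to the remainder.
  remainder -2y^3 - y^2 - 2y ≠ 0; add h_5 = -2y^3 - y^2 - 2y to the basis.

S(h_4,h_5): lcm = y^4. S = -2y^3 + 2y^2 + 2y - 2.
  leading term y^3: subtract (1)·h_5 from -2y^3 + 2y^2 + 2y - 2 → -2y^2 - y - 2
  leading term y^2: no divisor's leading term divides it; move -2y^2 to the remainder.
  leading term y: no divisor's leading term divides it; move -y to the remainder.
  leading term 1: no divisor's leading term divides it; move -2 to the remainder.
  remainder -2y^2 - y - 2 ≠ 0; add h_6 = -2y^2 - y - 2 to the basis.

The other S-polynomials (S(f_2,f_3), S(f_1,h_4), S(f_2,h_4), S(f_3,h_4), S(f_1,h_5), S(f_2,h_5), S(f_3,h_5), S(f_1,h_6), S(f_2,h_6), S(f_3,h_6), S(h_4,h_6), S(h_5,h_6)) all reduce to 0 modulo the current basis, so we have a Gröbner basis.
Inter-reduce: drop elements whose leading term is divisible by another's, tail-reduce, and make monic.
Reduced Gröbner basis: {x + 2, y^2 - 2y + 1}.
Label its elements g_1 = x + 2, g_2 = y^2 - 2y + 1.

Reduce p = 2x^2 - 2xy - x + y^2 modulo G:
  leading term x^2: subtract (2x)·g_1 from 2x^2 - 2xy - x + y^2 → -2xy + y^2
  leading term xy: subtract (-2y)·g_1 from -2xy + y^2 → y^2 - y
  leading term y^2: subtract (1)·g_2 from y^2 - y → y - 1
  leading term y: no divisor's leading term divides it; move y to the remainder.
  leading term 1: no divisor's leading term divides it; move -1 to the remainder.
  normal form = y - 1.
The normal form is nonzero, so p ∉ I. Since p minus its normal form lies in I, I + (p) = I + (r) where r = y - 1; decide whether this ideal is the whole ring.
Run Buchberger on G together with r (pairs among the g_i already reduce to 0 since G is a Gröbner basis):
g_1 = x + 2, LT = x.
g_2 = y^2 - 2y + 1, LT = y^2.
r = y - 1, LT = y.

The S-polynomials (S(g_1,g_2), S(g_1,r), S(g_2,r)) all reduce to 0 modulo the current basis, so we have a Gröbner basis.
Inter-reduce: drop elements whose leading term is divisible by another's, tail-reduce, and make monic.
Reduced Gröbner basis: {x + 2, y - 1}.
The reduced Gröbner basis of I + (p) is {x + 2, y - 1} ≠ {1}, a proper ideal, so the enlarged system stays consistent: p is independent of I, with normal form y - 1.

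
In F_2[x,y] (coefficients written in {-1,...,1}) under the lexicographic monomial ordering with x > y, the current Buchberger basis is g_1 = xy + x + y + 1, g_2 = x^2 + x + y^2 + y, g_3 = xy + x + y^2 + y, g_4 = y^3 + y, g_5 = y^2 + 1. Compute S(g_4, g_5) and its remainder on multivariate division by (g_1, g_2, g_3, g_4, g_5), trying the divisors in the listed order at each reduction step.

S(g_4, g_5) = 0; remainder on division = 0.

lcm(LM(g_4), LM(g_5)) = y^3.
S = (lcm/LT(g_4))·g_4 − (lcm/LT(g_5))·g_5 = 0.
Reduce S modulo (g_1, g_2, g_3, g_4, g_5) in that order:
The remainder is 0, so this S-polynomial contributes no new basis element.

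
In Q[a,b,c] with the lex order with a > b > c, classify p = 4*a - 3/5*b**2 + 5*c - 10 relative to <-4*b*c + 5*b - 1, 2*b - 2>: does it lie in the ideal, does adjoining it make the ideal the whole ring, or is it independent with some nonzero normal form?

First compute the reduced Gröbner basis of I by Buchberger's algorithm.
f_1 = -4*b*c + 5*b - 1, LT = b*c.
f_2 = 2*b - 2, LT = b.

S(f_1,f_2): lcm = b*c. S = -5/4*b + c + 1/4.
  reduce S modulo (f_1, f_2):
  remainder c - 1 ≠ 0; add h_3 = c - 1 to the basis.

The other S-polynomials (S(f_1,h_3), S(f_2,h_3)) all reduce to 0 modulo the current basis, so we have a Gröbner basis.
Inter-reduce: drop elements whose leading term is divisible by another's, tail-reduce, and make monic.
Reduced Gröbner basis: {b - 1, c - 1}.
Label its elements g_1 = b - 1, g_2 = c - 1.

Reduce p = 4*a - 3/5*b**2 + 5*c - 10 modulo G:
  leading term a: no divisor's leading term divides it; move 4*a to the remainder.
  leading term b**2: subtract (-3/5*b)·g_1 from -3/5*b**2 + 5*c - 10 → -3/5*b + 5*c - 10
  leading term b: subtract (-3/5)·g_1 from -3/5*b + 5*c - 10 → 5*c - 53/5
  leading term c: subtract (5)·g_2 from 5*c - 53/5 → -28/5
  leading term 1: no divisor's leading term divides it; move -28/5 to the remainder.
  normal form = 4*a - 28/5.
The normal form is nonzero, so p ∉ I. Since p minus its normal form lies in I, I + (p) = I + (r) where r = 4*a - 28/5; decide whether this ideal is the whole ring.
Run Buchberger on G together with r (pairs among the g_i already reduce to 0 since G is a Gröbner basis):
g_1 = b - 1, LT = b.
g_2 = c - 1, LT = c.
r = 4*a - 28/5, LT = a.

The S-polynomials (S(g_1,g_2), S(g_1,r), S(g_2,r)) all reduce to 0 modulo the current basis, so we have a Gröbner basis.
Inter-reduce: drop elements whose leading term is divisible by another's, tail-reduce, and make monic.
Reduced Gröbner basis: {a - 7/5, b - 1, c - 1}.
The reduced Gröbner basis of I + (p) is {a - 7/5, b - 1, c - 1} ≠ {1}, a proper ideal, so the enlarged system stays consistent: p is independent of I, with normal form 4*a - 28/5.

4*a - 3/5*b**2 + 5*c - 10 is independent of I; its normal form modulo I is 4*a - 28/5.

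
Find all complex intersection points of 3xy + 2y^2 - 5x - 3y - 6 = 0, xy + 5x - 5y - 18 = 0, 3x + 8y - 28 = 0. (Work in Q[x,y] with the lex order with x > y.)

{(4, 2)}

Compute a lex Gröbner basis by Buchberger's algorithm.
f_1 = 3xy - 5x + 2y^2 - 3y - 6, LT = xy.
f_2 = xy + 5x - 5y - 18, LT = xy.
f_3 = 3x + 8y - 28, LT = x.

S(f_1,f_2): lcm = xy. S = -20/3x + 2/3y^2 + 4y + 16.
  reduce S modulo (f_1, f_2, f_3):
  remainder 2/3y^2 + 196/9y - 416/9 ≠ 0; add h_4 = 2/3y^2 + 196/9y - 416/9 to the basis.

S(f_1,f_3): lcm = xy. S = -5/3x - 2y^2 + 25/3y - 2.
  reduce S modulo (f_1, f_2, f_3, h_4):
  remainder 703/9y - 1406/9 ≠ 0; add h_5 = 703/9y - 1406/9 to the basis.

The other S-polynomials (S(f_2,f_3), S(f_1,h_4), S(f_2,h_4), S(f_3,h_4), S(f_1,h_5), S(f_2,h_5), S(f_3,h_5), S(h_4,h_5)) all reduce to 0 modulo the current basis, so we have a Gröbner basis.
Inter-reduce: drop elements whose leading term is divisible by another's, tail-reduce, and make monic.
Reduced Gröbner basis: {x - 4, y - 2}.

Elimination: the polynomial y - 2 lies in the elimination ideal for y, so y ∈ {2}. For each such y, the remaining basis elements (now univariate) give the rest of the solution.
  y = 2: the earlier basis element becomes x - 4 = 0, giving x = 4 — point (4, 2).
This is the nonlinear analogue of row-reducing a linear system.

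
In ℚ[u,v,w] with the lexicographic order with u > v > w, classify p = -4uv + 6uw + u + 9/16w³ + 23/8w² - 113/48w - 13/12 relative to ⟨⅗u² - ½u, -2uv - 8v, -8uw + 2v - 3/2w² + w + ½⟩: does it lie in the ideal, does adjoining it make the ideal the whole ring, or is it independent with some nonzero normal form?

First compute the reduced Gröbner basis of I by Buchberger's algorithm.
f_1 = ⅗u² - ½u, LT = u².
f_2 = -2uv - 8v, LT = uv.
f_3 = -8uw + 2v - 3/2w² + w + ½, LT = uw.

S(f_1,f_2): lcm = u²v. S = -29/6uv.
  leading term uv: subtract (29/12)·f_2 from -29/6uv → 58/3v
  leading term v: no divisor's leading term divides it; move 58/3v to the remainder.
  remainder 58/3v ≠ 0; add h_4 = 58/3v to the basis.

S(f_1,f_3): lcm = u²w. S = ¼uv - 3/16uw² - 17/24uw + 1/16u.
  leading term uv: subtract (-⅛)·f_2 from ¼uv - 3/16uw² - 17/24uw + 1/16u → -3/16uw² - 17/24uw + 1/16u - v
  leading term uw²: subtract (3/128w)·f_3 from -3/16uw² - 17/24uw + 1/16u - v → -17/24uw + 1/16u - 3/64vw - v + 9/256w³ - 3/128w² - 3/256w
  leading term uw: subtract (17/192)·f_3 from -17/24uw + 1/16u - 3/64vw - v + 9/256w³ - 3/128w² - 3/256w → 1/16u - 3/64vw - 113/96v + 9/256w³ + 7/64w² - 77/768w - 17/384
  leading term u: no divisor's leading term divides it; move 1/16u to the remainder.
  leading term vw: subtract (-9/3712w)·h_4 from -3/64vw - 113/96v + 9/256w³ + 7/64w² - 77/768w - 17/384 → -113/96v + 9/256w³ + 7/64w² - 77/768w - 17/384
  leading term v: subtract (-113/1856)·h_4 from -113/96v + 9/256w³ + 7/64w² - 77/768w - 17/384 → 9/256w³ + 7/64w² - 77/768w - 17/384
  leading term w³: no divisor's leading term divides it; move 9/256w³ to the remainder.
  leading term w²: no divisor's leading term divides it; move 7/64w² to the remainder.
  leading term w: no divisor's leading term divides it; move -77/768w to the remainder.
  leading term 1: no divisor's leading term divides it; move -17/384 to the remainder.
  remainder 1/16u + 9/256w³ + 7/64w² - 77/768w - 17/384 ≠ 0; add h_5 = 1/16u + 9/256w³ + 7/64w² - 77/768w - 17/384 to the basis.

S(f_1,h_5): lcm = u². S = -9/16uw³ - 7/4uw² + 77/48uw - ⅛u.
  leading term uw³: subtract (9/128w²)·f_3 from -9/16uw³ - 7/4uw² + 77/48uw - ⅛u → -7/4uw² + 77/48uw - ⅛u - 9/64vw² + 27/256w⁴ - 9/128w³ - 9/256w²
  leading term uw²: subtract (7/32w)·f_3 from -7/4uw² + 77/48uw - ⅛u - 9/64vw² + 27/256w⁴ - 9/128w³ - 9/256w² → 77/48uw - ⅛u - 9/64vw² - 7/16vw + 27/256w⁴ + 33/128w³ - 65/256w² - 7/64w
  leading term uw: subtract (-77/384)·f_3 from 77/48uw - ⅛u - 9/64vw² - 7/16vw + 27/256w⁴ + 33/128w³ - 65/256w² - 7/64w → -⅛u - 9/64vw² - 7/16vw + 77/192v + 27/256w⁴ + 33/128w³ - 71/128w² + 35/384w + 77/768
  leading term u: subtract (-2)·h_5 from -⅛u - 9/64vw² - 7/16vw + 77/192v + 27/256w⁴ + 33/128w³ - 71/128w² + 35/384w + 77/768 → -9/64vw² - 7/16vw + 77/192v + 27/256w⁴ + 21/64w³ - 43/128w² - 7/64w + 3/256
  leading term vw²: subtract (-27/3712w²)·h_4 from -9/64vw² - 7/16vw + 77/192v + 27/256w⁴ + 21/64w³ - 43/128w² - 7/64w + 3/256 → -7/16vw + 77/192v + 27/256w⁴ + 21/64w³ - 43/128w² - 7/64w + 3/256
  leading term vw: subtract (-21/928w)·h_4 from -7/16vw + 77/192v + 27/256w⁴ + 21/64w³ - 43/128w² - 7/64w + 3/256 → 77/192v + 27/256w⁴ + 21/64w³ - 43/128w² - 7/64w + 3/256
  leading term v: subtract (77/3712)·h_4 from 77/192v + 27/256w⁴ + 21/64w³ - 43/128w² - 7/64w + 3/256 → 27/256w⁴ + 21/64w³ - 43/128w² - 7/64w + 3/256
  leading term w⁴: no divisor's leading term divides it; move 27/256w⁴ to the remainder.
  leading term w³: no divisor's leading term divides it; move 21/64w³ to the remainder.
  leading term w²: no divisor's leading term divides it; move -43/128w² to the remainder.
  leading term w: no divisor's leading term divides it; move -7/64w to the remainder.
  leading term 1: no divisor's leading term divides it; move 3/256 to the remainder.
  remainder 27/256w⁴ + 21/64w³ - 43/128w² - 7/64w + 3/256 ≠ 0; add h_6 = 27/256w⁴ + 21/64w³ - 43/128w² - 7/64w + 3/256 to the basis.

The other S-polynomials (S(f_2,f_3), S(f_1,h_4), S(f_2,h_4), S(f_3,h_4), S(f_2,h_5), S(f_3,h_5), S(h_4,h_5), S(f_1,h_6), S(f_2,h_6), S(f_3,h_6), S(h_4,h_6), S(h_5,h_6)) all reduce to 0 modulo the current basis, so we have a Gröbner basis.
Inter-reduce: drop elements whose leading term is divisible by another's, tail-reduce, and make monic.
Reduced Gröbner basis: {u + 9/16w³ + 7/4w² - 77/48w - 17/24, v, w⁴ + 28/9w³ - 86/27w² - 28/27w + 1/9}.
Label its elements g_1 = u + 9/16w³ + 7/4w² - 77/48w - 17/24, g_2 = v, g_3 = w⁴ + 28/9w³ - 86/27w² - 28/27w + 1/9.

Reduce p = -4uv + 6uw + u + 9/16w³ + 23/8w² - 113/48w - 13/12 modulo G:
  leading term uv: subtract (-4v)·g_1 from -4uv + 6uw + u + 9/16w³ + 23/8w² - 113/48w - 13/12 → 6uw + u + 9/4vw³ + 7vw² - 77/12vw - 17/6v + 9/16w³ + 23/8w² - 113/48w - 13/12
  leading term uw: subtract (6w)·g_1 from 6uw + u + 9/4vw³ + 7vw² - 77/12vw - 17/6v + 9/16w³ + 23/8w² - 113/48w - 13/12 → u + 9/4vw³ + 7vw² - 77/12vw - 17/6v - 27/8w⁴ - 159/16w³ + 25/2w² + 91/48w - 13/12
  leading term u: subtract (1)·g_1 from u + 9/4vw³ + 7vw² - 77/12vw - 17/6v - 27/8w⁴ - 159/16w³ + 25/2w² + 91/48w - 13/12 → 9/4vw³ + 7vw² - 77/12vw - 17/6v - 27/8w⁴ - 21/2w³ + 43/4w² + 7/2w - ⅜
  leading term vw³: subtract (9/4w³)·g_2 from 9/4vw³ + 7vw² - 77/12vw - 17/6v - 27/8w⁴ - 21/2w³ + 43/4w² + 7/2w - ⅜ → 7vw² - 77/12vw - 17/6v - 27/8w⁴ - 21/2w³ + 43/4w² + 7/2w - ⅜
  leading term vw²: subtract (7w²)·g_2 from 7vw² - 77/12vw - 17/6v - 27/8w⁴ - 21/2w³ + 43/4w² + 7/2w - ⅜ → -77/12vw - 17/6v - 27/8w⁴ - 21/2w³ + 43/4w² + 7/2w - ⅜
  leading term vw: subtract (-77/12w)·g_2 from -77/12vw - 17/6v - 27/8w⁴ - 21/2w³ + 43/4w² + 7/2w - ⅜ → -17/6v - 27/8w⁴ - 21/2w³ + 43/4w² + 7/2w - ⅜
  leading term v: subtract (-17/6)·g_2 from -17/6v - 27/8w⁴ - 21/2w³ + 43/4w² + 7/2w - ⅜ → -27/8w⁴ - 21/2w³ + 43/4w² + 7/2w - ⅜
  leading term w⁴: subtract (-27/8)·g_3 from -27/8w⁴ - 21/2w³ + 43/4w² + 7/2w - ⅜ → 0
  normal form = 0.
Since the normal form is 0, p ∈ I.

-4uv + 6uw + u + 9/16w³ + 23/8w² - 113/48w - 13/12 lies in I (it reduces to 0).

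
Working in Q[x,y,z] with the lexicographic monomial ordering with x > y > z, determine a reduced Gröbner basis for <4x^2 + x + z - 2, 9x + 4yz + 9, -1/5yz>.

G = {x + 1, y, z + 1}

f_1 = 4x^2 + x + z - 2, LT = x^2.
f_2 = 9x + 4yz + 9, LT = x.
f_3 = -1/5yz, LT = yz.

S(f_1,f_2): lcm = x^2. S = -4/9xyz - 3/4x + 1/4z - 1/2.
  reduce S modulo (f_1, f_2, f_3):
  remainder 1/4z + 1/4 ≠ 0; add g_4 = 1/4z + 1/4 to the basis.

S(f_3,g_4): lcm = yz. S = -y.
  reduce S modulo (f_1, f_2, f_3, g_4):
  remainder -y ≠ 0; add g_5 = -y to the basis.

The other S-polynomials (S(f_1,f_3), S(f_2,f_3), S(f_1,g_4), S(f_2,g_4), S(f_1,g_5), S(f_2,g_5), S(f_3,g_5), S(g_4,g_5)) all reduce to 0 modulo the current basis, so we have a Gröbner basis.
Inter-reduce: drop elements whose leading term is divisible by another's, tail-reduce, and make monic.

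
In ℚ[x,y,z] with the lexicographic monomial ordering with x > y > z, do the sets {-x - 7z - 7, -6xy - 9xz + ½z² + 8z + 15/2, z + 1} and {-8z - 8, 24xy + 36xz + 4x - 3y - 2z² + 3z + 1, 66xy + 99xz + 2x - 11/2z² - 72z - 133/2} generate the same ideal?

Two ideals are equal iff their reduced Gröbner bases coincide (the reduced basis is unique for a fixed ordering).
Buchberger on the first generating set:
f_1 = -x - 7z - 7, LT = x.
f_2 = -6xy - 9xz + ½z² + 8z + 15/2, LT = xy.
f_3 = z + 1, LT = z.

The S-polynomials (S(f_1,f_2), S(f_1,f_3), S(f_2,f_3)) all reduce to 0 modulo the current basis, so we have a Gröbner basis.
Inter-reduce: drop elements whose leading term is divisible by another's, tail-reduce, and make monic.
Reduced Gröbner basis: {x, z + 1}.

Buchberger on the second generating set:
h_1 = -8z - 8, LT = z.
h_2 = 24xy + 36xz + 4x - 3y - 2z² + 3z + 1, LT = xy.
h_3 = 66xy + 99xz + 2x - 11/2z² - 72z - 133/2, LT = xy.

S(h_2,h_3): lcm = xy. S = 3/22x - ⅛y + 107/88z + 277/264.
  leading term x: no divisor's leading term divides it; move 3/22x to the remainder.
  leading term y: no divisor's leading term divides it; move -⅛y to the remainder.
  leading term z: subtract (-107/704)·h_1 from 107/88z + 277/264 → -⅙
  leading term 1: no divisor's leading term divides it; move -⅙ to the remainder.
  remainder 3/22x - ⅛y - ⅙ ≠ 0; add k_4 = 3/22x - ⅛y - ⅙ to the basis.

S(h_2,k_4): lcm = xy. S = 3/2xz + ⅙x + 11/12y² + 79/72y - 1/12z² + ⅛z + 1/24.
  leading term xz: subtract (-3/16x)·h_1 from 3/2xz + ⅙x + 11/12y² + 79/72y - 1/12z² + ⅛z + 1/24 → -4/3x + 11/12y² + 79/72y - 1/12z² + ⅛z + 1/24
  leading term x: subtract (-88/9)·k_4 from -4/3x + 11/12y² + 79/72y - 1/12z² + ⅛z + 1/24 → 11/12y² - ⅛y - 1/12z² + ⅛z - 343/216
  leading term y²: no divisor's leading term divides it; move 11/12y² to the remainder.
  leading term y: no divisor's leading term divides it; move -⅛y to the remainder.
  leading term z²: subtract (1/96z)·h_1 from -1/12z² + ⅛z - 343/216 → 5/24z - 343/216
  leading term z: subtract (-5/192)·h_1 from 5/24z - 343/216 → -97/54
  leading term 1: no divisor's leading term divides it; move -97/54 to the remainder.
  remainder 11/12y² - ⅛y - 97/54 ≠ 0; add k_5 = 11/12y² - ⅛y - 97/54 to the basis.

The other S-polynomials (S(h_1,h_2), S(h_1,h_3), S(h_1,k_4), S(h_3,k_4), S(h_1,k_5), S(h_2,k_5), S(h_3,k_5), S(k_4,k_5)) all reduce to 0 modulo the current basis, so we have a Gröbner basis.
Inter-reduce: drop elements whose leading term is divisible by another's, tail-reduce, and make monic.
Reduced Gröbner basis: {x - 11/12y - 11/9, y² - 3/22y - 194/99, z + 1}.

These differ, so the ideals are not equal.

No, the ideals differ.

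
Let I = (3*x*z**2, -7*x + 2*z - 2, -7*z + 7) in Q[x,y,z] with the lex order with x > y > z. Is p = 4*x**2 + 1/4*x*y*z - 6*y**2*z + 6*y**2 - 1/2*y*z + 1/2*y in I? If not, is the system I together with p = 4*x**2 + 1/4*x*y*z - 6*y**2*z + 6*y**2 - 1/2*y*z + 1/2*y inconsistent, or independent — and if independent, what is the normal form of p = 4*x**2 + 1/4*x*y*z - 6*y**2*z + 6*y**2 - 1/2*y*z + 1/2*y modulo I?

First compute the reduced Gröbner basis of I by Buchberger's algorithm.
f_1 = 3*x*z**2, LT = x*z**2.
f_2 = -7*x + 2*z - 2, LT = x.
f_3 = -7*z + 7, LT = z.

The S-polynomials (S(f_1,f_2), S(f_1,f_3), S(f_2,f_3)) all reduce to 0 modulo the current basis, so we have a Gröbner basis.
Inter-reduce: drop elements whose leading term is divisible by another's, tail-reduce, and make monic.
Reduced Gröbner basis: {x, z - 1}.
Label its elements g_1 = x, g_2 = z - 1.

Reduce p = 4*x**2 + 1/4*x*y*z - 6*y**2*z + 6*y**2 - 1/2*y*z + 1/2*y modulo G:
  leading term x**2: subtract (4*x)·g_1 from 4*x**2 + 1/4*x*y*z - 6*y**2*z + 6*y**2 - 1/2*y*z + 1/2*y → 1/4*x*y*z - 6*y**2*z + 6*y**2 - 1/2*y*z + 1/2*y
  leading term x*y*z: subtract (1/4*y*z)·g_1 from 1/4*x*y*z - 6*y**2*z + 6*y**2 - 1/2*y*z + 1/2*y → -6*y**2*z + 6*y**2 - 1/2*y*z + 1/2*y
  leading term y**2*z: subtract (-6*y**2)·g_2 from -6*y**2*z + 6*y**2 - 1/2*y*z + 1/2*y → -1/2*y*z + 1/2*y
  leading term y*z: subtract (-1/2*y)·g_2 from -1/2*y*z + 1/2*y → 0
  normal form = 0.
Since the normal form is 0, p ∈ I.

Ideal membership is decidable via reduction modulo a Gröbner basis.

4*x**2 + 1/4*x*y*z - 6*y**2*z + 6*y**2 - 1/2*y*z + 1/2*y lies in I (it reduces to 0).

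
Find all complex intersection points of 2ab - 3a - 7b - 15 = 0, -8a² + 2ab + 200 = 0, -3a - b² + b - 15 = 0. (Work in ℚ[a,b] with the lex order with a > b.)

Compute a lex Gröbner basis by Buchberger's algorithm.
f_1 = 2ab - 3a - 7b - 15, LT = ab.
f_2 = -8a² + 2ab + 200, LT = a².
f_3 = -3a - b² + b - 15, LT = a.

S(f_1,f_2): lcm = a²b. S = -3/2a² + ¼ab² - 7/2ab - 15/2a + 25b.
  leading term a²: subtract (3/16)·f_2 from -3/2a² + ¼ab² - 7/2ab - 15/2a + 25b → ¼ab² - 31/8ab - 15/2a + 25b - 75/2
  leading term ab²: subtract (⅛b)·f_1 from ¼ab² - 31/8ab - 15/2a + 25b - 75/2 → -7/2ab - 15/2a + ⅞b² + 215/8b - 75/2
  leading term ab: subtract (-7/4)·f_1 from -7/2ab - 15/2a + ⅞b² + 215/8b - 75/2 → -51/4a + ⅞b² + 117/8b - 255/4
  leading term a: subtract (17/4)·f_3 from -51/4a + ⅞b² + 117/8b - 255/4 → 41/8b² + 83/8b
  leading term b²: no divisor's leading term divides it; move 41/8b² to the remainder.
  leading term b: no divisor's leading term divides it; move 83/8b to the remainder.
  remainder 41/8b² + 83/8b ≠ 0; add h_4 = 41/8b² + 83/8b to the basis.

S(f_1,f_3): lcm = ab. S = -3/2a - ⅓b³ + ⅓b² - 17/2b - 15/2.
  leading term a: subtract (½)·f_3 from -3/2a - ⅓b³ + ⅓b² - 17/2b - 15/2 → -⅓b³ + ⅚b² - 9b
  leading term b³: subtract (-8/123b)·h_4 from -⅓b³ + ⅚b² - 9b → 371/246b² - 9b
  leading term b²: subtract (1484/5043)·h_4 from 371/246b² - 9b → -121567/10086b
  leading term b: no divisor's leading term divides it; move -121567/10086b to the remainder.
  remainder -121567/10086b ≠ 0; add h_5 = -121567/10086b to the basis.

The other S-polynomials (S(f_2,f_3), S(f_1,h_4), S(f_2,h_4), S(f_3,h_4), S(f_1,h_5), S(f_2,h_5), S(f_3,h_5), S(h_4,h_5)) all reduce to 0 modulo the current basis, so we have a Gröbner basis.
Inter-reduce: drop elements whose leading term is divisible by another's, tail-reduce, and make monic.
Reduced Gröbner basis: {a + 5, b}.

Since the basis is lex-ordered, b is univariate in b. Its roots are {0}. Back-substituting each root into the other basis elements fixes the other coordinates.
  b = 0: the earlier basis element becomes a + 5 = 0, giving a = -5 — point (-5, 0).
Substituting each solution back into the original system confirms all equations vanish.

{(-5, 0)}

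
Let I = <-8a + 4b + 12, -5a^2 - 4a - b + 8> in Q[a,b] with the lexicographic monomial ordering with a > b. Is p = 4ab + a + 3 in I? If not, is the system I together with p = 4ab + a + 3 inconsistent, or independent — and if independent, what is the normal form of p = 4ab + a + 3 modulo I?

First compute the reduced Gröbner basis of I by Buchberger's algorithm.
f_1 = -8a + 4b + 12, LT = a.
f_2 = -5a^2 - 4a - b + 8, LT = a^2.

S(f_1,f_2): lcm = a^2. S = -1/2ab - 23/10a - 1/5b + 8/5.
  leading term ab: subtract (1/16b)·f_1 from -1/2ab - 23/10a - 1/5b + 8/5 → -23/10a - 1/4b^2 - 19/20b + 8/5
  leading term a: subtract (23/80)·f_1 from -23/10a - 1/4b^2 - 19/20b + 8/5 → -1/4b^2 - 21/10b - 37/20
  leading term b^2: no divisor's leading term divides it; move -1/4b^2 to the remainder.
  leading term b: no divisor's leading term divides it; move -21/10b to the remainder.
  leading term 1: no divisor's leading term divides it; move -37/20 to the remainder.
  remainder -1/4b^2 - 21/10b - 37/20 ≠ 0; add h_3 = -1/4b^2 - 21/10b - 37/20 to the basis.

The other S-polynomials (S(f_1,h_3), S(f_2,h_3)) all reduce to 0 modulo the current basis, so we have a Gröbner basis.
Inter-reduce: drop elements whose leading term is divisible by another's, tail-reduce, and make monic.
Reduced Gröbner basis: {a - 1/2b - 3/2, b^2 + 42/5b + 37/5}.
Label its elements g_1 = a - 1/2b - 3/2, g_2 = b^2 + 42/5b + 37/5.

Reduce p = 4ab + a + 3 modulo G:
  leading term ab: subtract (4b)·g_1 from 4ab + a + 3 → a + 2b^2 + 6b + 3
  leading term a: subtract (1)·g_1 from a + 2b^2 + 6b + 3 → 2b^2 + 13/2b + 9/2
  leading term b^2: subtract (2)·g_2 from 2b^2 + 13/2b + 9/2 → -103/10b - 103/10
  leading term b: no divisor's leading term divides it; move -103/10b to the remainder.
  leading term 1: no divisor's leading term divides it; move -103/10 to the remainder.
  normal form = -103/10b - 103/10.
The normal form is nonzero, so p ∉ I. Since p minus its normal form lies in I, I + (p) = I + (r) where r = -103/10b - 103/10; decide whether this ideal is the whole ring.
Run Buchberger on G together with r (pairs among the g_i already reduce to 0 since G is a Gröbner basis):
g_1 = a - 1/2b - 3/2, LT = a.
g_2 = b^2 + 42/5b + 37/5, LT = b^2.
r = -103/10b - 103/10, LT = b.

The S-polynomials (S(g_1,g_2), S(g_1,r), S(g_2,r)) all reduce to 0 modulo the current basis, so we have a Gröbner basis.
Inter-reduce: drop elements whose leading term is divisible by another's, tail-reduce, and make monic.
Reduced Gröbner basis: {a - 1, b + 1}.
The reduced Gröbner basis of I + (p) is {a - 1, b + 1} ≠ {1}, a proper ideal, so the enlarged system stays consistent: p is independent of I, with normal form -103/10b - 103/10.

4ab + a + 3 is independent of I; its normal form modulo I is -103/10b - 103/10.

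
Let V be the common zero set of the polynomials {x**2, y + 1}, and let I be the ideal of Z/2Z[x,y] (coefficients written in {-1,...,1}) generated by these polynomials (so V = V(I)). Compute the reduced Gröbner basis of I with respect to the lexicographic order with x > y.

This is the nonlinear analogue of row-reducing a linear system.

f_1 = x**2, LT = x**2.
f_2 = y + 1, LT = y.

The S-polynomials (S(f_1,f_2)) all reduce to 0 modulo the current basis, so we have a Gröbner basis.

G = {x**2, y + 1}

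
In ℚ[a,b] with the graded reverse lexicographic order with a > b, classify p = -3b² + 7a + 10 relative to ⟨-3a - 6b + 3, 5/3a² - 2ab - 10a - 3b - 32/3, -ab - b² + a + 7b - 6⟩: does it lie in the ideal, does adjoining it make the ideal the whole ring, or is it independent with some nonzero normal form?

First compute the reduced Gröbner basis of I by Buchberger's algorithm.
f_1 = -3a - 6b + 3, LT = a.
f_2 = 5/3a² - 2ab - 10a - 3b - 32/3, LT = a².
f_3 = -ab - b² + a + 7b - 6, LT = ab.

S(f_1,f_2): lcm = a². S = 16/5ab + 5a + 9/5b + 32/5.
  leading term ab: subtract (-16/15b)·f_1 from 16/5ab + 5a + 9/5b + 32/5 → -32/5b² + 5a + 5b + 32/5
  leading term b²: no divisor's leading term divides it; move -32/5b² to the remainder.
  leading term a: subtract (-5/3)·f_1 from 5a + 5b + 32/5 → -5b + 57/5
  leading term b: no divisor's leading term divides it; move -5b to the remainder.
  leading term 1: no divisor's leading term divides it; move 57/5 to the remainder.
  remainder -32/5b² - 5b + 57/5 ≠ 0; add h_4 = -32/5b² - 5b + 57/5 to the basis.

S(f_1,f_3): lcm = ab. S = b² + a + 6b - 6.
  leading term b²: subtract (-5/32)·h_4 from b² + a + 6b - 6 → a + 167/32b - 135/32
  leading term a: subtract (-⅓)·f_1 from a + 167/32b - 135/32 → 103/32b - 103/32
  leading term b: no divisor's leading term divides it; move 103/32b to the remainder.
  leading term 1: no divisor's leading term divides it; move -103/32 to the remainder.
  remainder 103/32b - 103/32 ≠ 0; add h_5 = 103/32b - 103/32 to the basis.

S(f_2,f_3): lcm = a²b. S = -11/5ab² + a² + ab - 9/5b² - 6a - 32/5b.
  leading term ab²: subtract (11/15b²)·f_1 from -11/5ab² + a² + ab - 9/5b² - 6a - 32/5b → 22/5b³ + a² + ab - 4b² - 6a - 32/5b
  leading term b³: subtract (-11/16b)·h_4 from 22/5b³ + a² + ab - 4b² - 6a - 32/5b → a² + ab - 119/16b² - 6a + 23/16b
  leading term a²: subtract (-⅓a)·f_1 from a² + ab - 119/16b² - 6a + 23/16b → -ab - 119/16b² - 5a + 23/16b
  leading term ab: subtract (⅓b)·f_1 from -ab - 119/16b² - 5a + 23/16b → -87/16b² - 5a + 7/16b
  leading term b²: subtract (435/512)·h_4 from -87/16b² - 5a + 7/16b → -5a + 2399/512b - 4959/512
  leading term a: subtract (5/3)·f_1 from -5a + 2399/512b - 4959/512 → 7519/512b - 7519/512
  leading term b: subtract (73/16)·h_5 from 7519/512b - 7519/512 → 0
  remainder 0.

S(f_1,h_4): leading monomials are coprime, so the S-polynomial reduces to 0 (Buchberger's first criterion).
S(f_2,h_4): leading monomials are coprime, so the S-polynomial reduces to 0 (Buchberger's first criterion).
S(f_3,h_4): lcm = ab². S = b³ - 57/32ab - 7b² + 57/32a + 6b.
  leading term b³: subtract (-5/32b)·h_4 from b³ - 57/32ab - 7b² + 57/32a + 6b → -57/32ab - 249/32b² + 57/32a + 249/32b
  leading term ab: subtract (19/32b)·f_1 from -57/32ab - 249/32b² + 57/32a + 249/32b → -135/32b² + 57/32a + 6b
  leading term b²: subtract (675/1024)·h_4 from -135/32b² + 57/32a + 6b → 57/32a + 9519/1024b - 7695/1024
  leading term a: subtract (-19/32)·f_1 from 57/32a + 9519/1024b - 7695/1024 → 5871/1024b - 5871/1024
  leading term b: subtract (57/32)·h_5 from 5871/1024b - 5871/1024 → 0
  remainder 0.

S(f_1,h_5): leading monomials are coprime, so the S-polynomial reduces to 0 (Buchberger's first criterion).
S(f_2,h_5): leading monomials are coprime, so the S-polynomial reduces to 0 (Buchberger's first criterion).
S(f_3,h_5): lcm = ab. S = b² - 7b + 6.
  leading term b²: subtract (-5/32)·h_4 from b² - 7b + 6 → -249/32b + 249/32
  leading term b: subtract (-249/103)·h_5 from -249/32b + 249/32 → 0
  remainder 0.

S(h_4,h_5): lcm = b². S = 57/32b - 57/32.
  leading term b: subtract (57/103)·h_5 from 57/32b - 57/32 → 0
  remainder 0.

Every S-polynomial of the final basis reduces to 0, so we have a Gröbner basis.
Inter-reduce: drop elements whose leading term is divisible by another's, tail-reduce, and make monic.
Reduced Gröbner basis: {a + 1, b - 1}.
Label its elements g_1 = a + 1, g_2 = b - 1.

Reduce p = -3b² + 7a + 10 modulo G:
  leading term b²: subtract (-3b)·g_2 from -3b² + 7a + 10 → 7a - 3b + 10
  leading term a: subtract (7)·g_1 from 7a - 3b + 10 → -3b + 3
  leading term b: subtract (-3)·g_2 from -3b + 3 → 0
  normal form = 0.
Since the normal form is 0, p ∈ I.

The remainder on division by a Gröbner basis is unique — it is the normal form.

-3b² + 7a + 10 lies in I (it reduces to 0).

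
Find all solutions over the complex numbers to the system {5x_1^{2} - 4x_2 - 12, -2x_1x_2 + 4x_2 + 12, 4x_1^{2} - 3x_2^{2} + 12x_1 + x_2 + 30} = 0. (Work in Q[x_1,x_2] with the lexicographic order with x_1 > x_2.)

{(0, -3)}

Compute a lex Gröbner basis by Buchberger's algorithm.
f_1 = 5x_1^{2} - 4x_2 - 12, LT = x_1^{2}.
f_2 = -2x_1x_2 + 4x_2 + 12, LT = x_1x_2.
f_3 = 4x_1^{2} + 12x_1 - 3x_2^{2} + x_2 + 30, LT = x_1^{2}.

S(f_1,f_2): lcm = x_1^{2}x_2. S = 2x_1x_2 + 6x_1 - \tfrac{4}{5}x_2^{2} - \tfrac{12}{5}x_2.
  leading term x_1x_2: subtract (-1)·f_2 from 2x_1x_2 + 6x_1 - \tfrac{4}{5}x_2^{2} - \tfrac{12}{5}x_2 → 6x_1 - \tfrac{4}{5}x_2^{2} + \tfrac{8}{5}x_2 + 12
  leading term x_1: no divisor's leading term divides it; move 6x_1 to the remainder.
  leading term x_2^{2}: no divisor's leading term divides it; move -\tfrac{4}{5}x_2^{2} to the remainder.
  leading term x_2: no divisor's leading term divides it; move \tfrac{8}{5}x_2 to the remainder.
  leading term 1: no divisor's leading term divides it; move 12 to the remainder.
  remainder 6x_1 - \tfrac{4}{5}x_2^{2} + \tfrac{8}{5}x_2 + 12 ≠ 0; add h_4 = 6x_1 - \tfrac{4}{5}x_2^{2} + \tfrac{8}{5}x_2 + 12 to the basis.

S(f_1,f_3): lcm = x_1^{2}. S = -3x_1 + \tfrac{3}{4}x_2^{2} - \tfrac{21}{20}x_2 - \tfrac{99}{10}.
  leading term x_1: subtract (-\tfrac{1}{2})·h_4 from -3x_1 + \tfrac{3}{4}x_2^{2} - \tfrac{21}{20}x_2 - \tfrac{99}{10} → \tfrac{7}{20}x_2^{2} - \tfrac{1}{4}x_2 - \tfrac{39}{10}
  leading term x_2^{2}: no divisor's leading term divides it; move \tfrac{7}{20}x_2^{2} to the remainder.
  leading term x_2: no divisor's leading term divides it; move -\tfrac{1}{4}x_2 to the remainder.
  leading term 1: no divisor's leading term divides it; move -\tfrac{39}{10} to the remainder.
  remainder \tfrac{7}{20}x_2^{2} - \tfrac{1}{4}x_2 - \tfrac{39}{10} ≠ 0; add h_5 = \tfrac{7}{20}x_2^{2} - \tfrac{1}{4}x_2 - \tfrac{39}{10} to the basis.

S(f_2,f_3): lcm = x_1^{2}x_2. S = -5x_1x_2 - 6x_1 + \tfrac{3}{4}x_2^{3} - \tfrac{1}{4}x_2^{2} - \tfrac{15}{2}x_2.
  leading term x_1x_2: subtract (\tfrac{5}{2})·f_2 from -5x_1x_2 - 6x_1 + \tfrac{3}{4}x_2^{3} - \tfrac{1}{4}x_2^{2} - \tfrac{15}{2}x_2 → -6x_1 + \tfrac{3}{4}x_2^{3} - \tfrac{1}{4}x_2^{2} - \tfrac{35}{2}x_2 - 30
  leading term x_1: subtract (-1)·h_4 from -6x_1 + \tfrac{3}{4}x_2^{3} - \tfrac{1}{4}x_2^{2} - \tfrac{35}{2}x_2 - 30 → \tfrac{3}{4}x_2^{3} - \tfrac{21}{20}x_2^{2} - \tfrac{159}{10}x_2 - 18
  leading term x_2^{3}: subtract (\tfrac{15}{7}x_2)·h_5 from \tfrac{3}{4}x_2^{3} - \tfrac{21}{20}x_2^{2} - \tfrac{159}{10}x_2 - 18 → -\tfrac{18}{35}x_2^{2} - \tfrac{264}{35}x_2 - 18
  leading term x_2^{2}: subtract (-\tfrac{72}{49})·h_5 from -\tfrac{18}{35}x_2^{2} - \tfrac{264}{35}x_2 - 18 → -\tfrac{1938}{245}x_2 - \tfrac{5814}{245}
  leading term x_2: no divisor's leading term divides it; move -\tfrac{1938}{245}x_2 to the remainder.
  leading term 1: no divisor's leading term divides it; move -\tfrac{5814}{245} to the remainder.
  remainder -\tfrac{1938}{245}x_2 - \tfrac{5814}{245} ≠ 0; add h_6 = -\tfrac{1938}{245}x_2 - \tfrac{5814}{245} to the basis.

S(f_1,h_4): lcm = x_1^{2}. S = \tfrac{2}{15}x_1x_2^{2} - \tfrac{4}{15}x_1x_2 - 2x_1 - \tfrac{4}{5}x_2 - \tfrac{12}{5}.
  leading term x_1x_2^{2}: subtract (-\tfrac{1}{15}x_2)·f_2 from \tfrac{2}{15}x_1x_2^{2} - \tfrac{4}{15}x_1x_2 - 2x_1 - \tfrac{4}{5}x_2 - \tfrac{12}{5} → -\tfrac{4}{15}x_1x_2 - 2x_1 + \tfrac{4}{15}x_2^{2} - \tfrac{12}{5}
  leading term x_1x_2: subtract (\tfrac{2}{15})·f_2 from -\tfrac{4}{15}x_1x_2 - 2x_1 + \tfrac{4}{15}x_2^{2} - \tfrac{12}{5} → -2x_1 + \tfrac{4}{15}x_2^{2} - \tfrac{8}{15}x_2 - 4
  leading term x_1: subtract (-\tfrac{1}{3})·h_4 from -2x_1 + \tfrac{4}{15}x_2^{2} - \tfrac{8}{15}x_2 - 4 → 0
  remainder 0.

S(f_2,h_4): lcm = x_1x_2. S = \tfrac{2}{15}x_2^{3} - \tfrac{4}{15}x_2^{2} - 4x_2 - 6.
  leading term x_2^{3}: subtract (\tfrac{8}{21}x_2)·h_5 from \tfrac{2}{15}x_2^{3} - \tfrac{4}{15}x_2^{2} - 4x_2 - 6 → -\tfrac{6}{35}x_2^{2} - \tfrac{88}{35}x_2 - 6
  leading term x_2^{2}: subtract (-\tfrac{24}{49})·h_5 from -\tfrac{6}{35}x_2^{2} - \tfrac{88}{35}x_2 - 6 → -\tfrac{646}{245}x_2 - \tfrac{1938}{245}
  leading term x_2: subtract (\tfrac{1}{3})·h_6 from -\tfrac{646}{245}x_2 - \tfrac{1938}{245} → 0
  remainder 0.

S(f_3,h_4): lcm = x_1^{2}. S = \tfrac{2}{15}x_1x_2^{2} - \tfrac{4}{15}x_1x_2 + x_1 - \tfrac{3}{4}x_2^{2} + \tfrac{1}{4}x_2 + \tfrac{15}{2}.
  leading term x_1x_2^{2}: subtract (-\tfrac{1}{15}x_2)·f_2 from \tfrac{2}{15}x_1x_2^{2} - \tfrac{4}{15}x_1x_2 + x_1 - \tfrac{3}{4}x_2^{2} + \tfrac{1}{4}x_2 + \tfrac{15}{2} → -\tfrac{4}{15}x_1x_2 + x_1 - \tfrac{29}{60}x_2^{2} + \tfrac{21}{20}x_2 + \tfrac{15}{2}
  leading term x_1x_2: subtract (\tfrac{2}{15})·f_2 from -\tfrac{4}{15}x_1x_2 + x_1 - \tfrac{29}{60}x_2^{2} + \tfrac{21}{20}x_2 + \tfrac{15}{2} → x_1 - \tfrac{29}{60}x_2^{2} + \tfrac{31}{60}x_2 + \tfrac{59}{10}
  leading term x_1: subtract (\tfrac{1}{6})·h_4 from x_1 - \tfrac{29}{60}x_2^{2} + \tfrac{31}{60}x_2 + \tfrac{59}{10} → -\tfrac{7}{20}x_2^{2} + \tfrac{1}{4}x_2 + \tfrac{39}{10}
  leading term x_2^{2}: subtract (-1)·h_5 from -\tfrac{7}{20}x_2^{2} + \tfrac{1}{4}x_2 + \tfrac{39}{10} → 0
  remainder 0.

S(f_1,h_5): leading monomials are coprime, so the S-polynomial reduces to 0 (Buchberger's first criterion).
S(f_2,h_5): lcm = x_1x_2^{2}. S = \tfrac{5}{7}x_1x_2 + \tfrac{78}{7}x_1 - 2x_2^{2} - 6x_2.
  leading term x_1x_2: subtract (-\tfrac{5}{14})·f_2 from \tfrac{5}{7}x_1x_2 + \tfrac{78}{7}x_1 - 2x_2^{2} - 6x_2 → \tfrac{78}{7}x_1 - 2x_2^{2} - \tfrac{32}{7}x_2 + \tfrac{30}{7}
  leading term x_1: subtract (\tfrac{13}{7})·h_4 from \tfrac{78}{7}x_1 - 2x_2^{2} - \tfrac{32}{7}x_2 + \tfrac{30}{7} → -\tfrac{18}{35}x_2^{2} - \tfrac{264}{35}x_2 - 18
  leading term x_2^{2}: subtract (-\tfrac{72}{49})·h_5 from -\tfrac{18}{35}x_2^{2} - \tfrac{264}{35}x_2 - 18 → -\tfrac{1938}{245}x_2 - \tfrac{5814}{245}
  leading term x_2: subtract (1)·h_6 from -\tfrac{1938}{245}x_2 - \tfrac{5814}{245} → 0
  remainder 0.

S(f_3,h_5): leading monomials are coprime, so the S-polynomial reduces to 0 (Buchberger's first criterion).
S(h_4,h_5): leading monomials are coprime, so the S-polynomial reduces to 0 (Buchberger's first criterion).
S(f_1,h_6): leading monomials are coprime, so the S-polynomial reduces to 0 (Buchberger's first criterion).
S(f_2,h_6): lcm = x_1x_2. S = -3x_1 - 2x_2 - 6.
  leading term x_1: subtract (-\tfrac{1}{2})·h_4 from -3x_1 - 2x_2 - 6 → -\tfrac{2}{5}x_2^{2} - \tfrac{6}{5}x_2
  leading term x_2^{2}: subtract (-\tfrac{8}{7})·h_5 from -\tfrac{2}{5}x_2^{2} - \tfrac{6}{5}x_2 → -\tfrac{52}{35}x_2 - \tfrac{156}{35}
  leading term x_2: subtract (\tfrac{182}{969})·h_6 from -\tfrac{52}{35}x_2 - \tfrac{156}{35} → 0
  remainder 0.

S(f_3,h_6): leading monomials are coprime, so the S-polynomial reduces to 0 (Buchberger's first criterion).
S(h_4,h_6): leading monomials are coprime, so the S-polynomial reduces to 0 (Buchberger's first criterion).
S(h_5,h_6): lcm = x_2^{2}. S = -\tfrac{26}{7}x_2 - \tfrac{78}{7}.
  leading term x_2: subtract (\tfrac{455}{969})·h_6 from -\tfrac{26}{7}x_2 - \tfrac{78}{7} → 0
  remainder 0.

Every S-polynomial of the final basis reduces to 0, so we have a Gröbner basis.
Inter-reduce: drop elements whose leading term is divisible by another's, tail-reduce, and make monic.
Reduced Gröbner basis: {x_1, x_2 + 3}.

From the last basis element, x_2 + 3 = 0, so x_2 takes values in {-3}. Each choice, substituted upward through the basis, yields the corresponding point(s) of the solution set.
  x_2 = -3: the earlier basis element becomes x_1 = 0, giving x_1 = 0 — point (0, -3).
Substituting each solution back into the original system confirms all equations vanish.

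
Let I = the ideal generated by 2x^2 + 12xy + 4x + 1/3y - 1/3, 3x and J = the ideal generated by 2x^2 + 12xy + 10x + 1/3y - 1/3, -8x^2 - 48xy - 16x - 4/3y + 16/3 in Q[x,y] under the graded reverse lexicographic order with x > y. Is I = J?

Equality of ideals is decidable: compute both reduced Gröbner bases (unique for the ordering) and check whether they agree.
Buchberger on the first generating set:
f_1 = 2x^2 + 12xy + 4x + 1/3y - 1/3, LT = x^2.
f_2 = 3x, LT = x.

S(f_1,f_2): lcm = x^2. S = 6xy + 2x + 1/6y - 1/6.
  reduce S modulo (f_1, f_2):
  remainder 1/6y - 1/6 ≠ 0; add g_3 = 1/6y - 1/6 to the basis.

The other S-polynomials (S(f_1,g_3), S(f_2,g_3)) all reduce to 0 modulo the current basis, so we have a Gröbner basis.
Inter-reduce: drop elements whose leading term is divisible by another's, tail-reduce, and make monic.
Reduced Gröbner basis: {x, y - 1}.

Buchberger on the second generating set:
h_1 = 2x^2 + 12xy + 10x + 1/3y - 1/3, LT = x^2.
h_2 = -8x^2 - 48xy - 16x - 4/3y + 16/3, LT = x^2.

S(h_1,h_2): lcm = x^2. S = 3x + 1/2.
  reduce S modulo (h_1, h_2):
  remainder 3x + 1/2 ≠ 0; add k_3 = 3x + 1/2 to the basis.

S(h_1,k_3): lcm = x^2. S = 6xy + 29/6x + 1/6y - 1/6.
  reduce S modulo (h_1, h_2, k_3):
  remainder -5/6y - 35/36 ≠ 0; add k_4 = -5/6y - 35/36 to the basis.

The other S-polynomials (S(h_2,k_3), S(h_1,k_4), S(h_2,k_4), S(k_3,k_4)) all reduce to 0 modulo the current basis, so we have a Gröbner basis.
Inter-reduce: drop elements whose leading term is divisible by another's, tail-reduce, and make monic.
Reduced Gröbner basis: {x + 1/6, y + 7/6}.

The bases are distinct; the ideals are different.

No, the ideals differ.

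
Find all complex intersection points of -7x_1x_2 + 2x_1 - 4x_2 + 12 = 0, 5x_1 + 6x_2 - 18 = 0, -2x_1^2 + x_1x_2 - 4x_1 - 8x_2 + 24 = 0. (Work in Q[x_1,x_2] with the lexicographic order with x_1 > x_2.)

Compute a lex Gröbner basis by Buchberger's algorithm.
f_1 = -7x_1x_2 + 2x_1 - 4x_2 + 12, LT = x_1x_2.
f_2 = 5x_1 + 6x_2 - 18, LT = x_1.
f_3 = -2x_1^2 + x_1x_2 - 4x_1 - 8x_2 + 24, LT = x_1^2.

S(f_1,f_2): lcm = x_1x_2. S = -2/7x_1 - 6/5x_2^2 + 146/35x_2 - 12/7.
  leading term x_1: subtract (-2/35)·f_2 from -2/7x_1 - 6/5x_2^2 + 146/35x_2 - 12/7 → -6/5x_2^2 + 158/35x_2 - 96/35
  leading term x_2^2: no divisor's leading term divides it; move -6/5x_2^2 to the remainder.
  leading term x_2: no divisor's leading term divides it; move 158/35x_2 to the remainder.
  leading term 1: no divisor's leading term divides it; move -96/35 to the remainder.
  remainder -6/5x_2^2 + 158/35x_2 - 96/35 ≠ 0; add h_4 = -6/5x_2^2 + 158/35x_2 - 96/35 to the basis.

S(f_1,f_3): lcm = x_1^2x_2. S = -2/7x_1^2 + 1/2x_1x_2^2 - 10/7x_1x_2 - 12/7x_1 - 4x_2^2 + 12x_2.
  leading term x_1^2: subtract (-2/35x_1)·f_2 from -2/7x_1^2 + 1/2x_1x_2^2 - 10/7x_1x_2 - 12/7x_1 - 4x_2^2 + 12x_2 → 1/2x_1x_2^2 - 38/35x_1x_2 - 96/35x_1 - 4x_2^2 + 12x_2
  leading term x_1x_2^2: subtract (-1/14x_2)·f_1 from 1/2x_1x_2^2 - 38/35x_1x_2 - 96/35x_1 - 4x_2^2 + 12x_2 → -33/35x_1x_2 - 96/35x_1 - 30/7x_2^2 + 90/7x_2
  leading term x_1x_2: subtract (33/245)·f_1 from -33/35x_1x_2 - 96/35x_1 - 30/7x_2^2 + 90/7x_2 → -738/245x_1 - 30/7x_2^2 + 3282/245x_2 - 396/245
  leading term x_1: subtract (-738/1225)·f_2 from -738/245x_1 - 30/7x_2^2 + 3282/245x_2 - 396/245 → -30/7x_2^2 + 20838/1225x_2 - 15264/1225
  leading term x_2^2: subtract (25/7)·h_4 from -30/7x_2^2 + 20838/1225x_2 - 15264/1225 → 1088/1225x_2 - 3264/1225
  leading term x_2: no divisor's leading term divides it; move 1088/1225x_2 to the remainder.
  leading term 1: no divisor's leading term divides it; move -3264/1225 to the remainder.
  remainder 1088/1225x_2 - 3264/1225 ≠ 0; add h_5 = 1088/1225x_2 - 3264/1225 to the basis.

The other S-polynomials (S(f_2,f_3), S(f_1,h_4), S(f_2,h_4), S(f_3,h_4), S(f_1,h_5), S(f_2,h_5), S(f_3,h_5), S(h_4,h_5)) all reduce to 0 modulo the current basis, so we have a Gröbner basis.
Inter-reduce: drop elements whose leading term is divisible by another's, tail-reduce, and make monic.
Reduced Gröbner basis: {x_1, x_2 - 3}.

Elimination: the polynomial x_2 - 3 lies in the elimination ideal for x_2, so x_2 ∈ {3}. For each such x_2, the remaining basis elements (now univariate) give the rest of the solution.
  x_2 = 3: the earlier basis element becomes x_1 = 0, giving x_1 = 0 — point (0, 3).
Substituting each solution back into the original system confirms all equations vanish.

{(0, 3)}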